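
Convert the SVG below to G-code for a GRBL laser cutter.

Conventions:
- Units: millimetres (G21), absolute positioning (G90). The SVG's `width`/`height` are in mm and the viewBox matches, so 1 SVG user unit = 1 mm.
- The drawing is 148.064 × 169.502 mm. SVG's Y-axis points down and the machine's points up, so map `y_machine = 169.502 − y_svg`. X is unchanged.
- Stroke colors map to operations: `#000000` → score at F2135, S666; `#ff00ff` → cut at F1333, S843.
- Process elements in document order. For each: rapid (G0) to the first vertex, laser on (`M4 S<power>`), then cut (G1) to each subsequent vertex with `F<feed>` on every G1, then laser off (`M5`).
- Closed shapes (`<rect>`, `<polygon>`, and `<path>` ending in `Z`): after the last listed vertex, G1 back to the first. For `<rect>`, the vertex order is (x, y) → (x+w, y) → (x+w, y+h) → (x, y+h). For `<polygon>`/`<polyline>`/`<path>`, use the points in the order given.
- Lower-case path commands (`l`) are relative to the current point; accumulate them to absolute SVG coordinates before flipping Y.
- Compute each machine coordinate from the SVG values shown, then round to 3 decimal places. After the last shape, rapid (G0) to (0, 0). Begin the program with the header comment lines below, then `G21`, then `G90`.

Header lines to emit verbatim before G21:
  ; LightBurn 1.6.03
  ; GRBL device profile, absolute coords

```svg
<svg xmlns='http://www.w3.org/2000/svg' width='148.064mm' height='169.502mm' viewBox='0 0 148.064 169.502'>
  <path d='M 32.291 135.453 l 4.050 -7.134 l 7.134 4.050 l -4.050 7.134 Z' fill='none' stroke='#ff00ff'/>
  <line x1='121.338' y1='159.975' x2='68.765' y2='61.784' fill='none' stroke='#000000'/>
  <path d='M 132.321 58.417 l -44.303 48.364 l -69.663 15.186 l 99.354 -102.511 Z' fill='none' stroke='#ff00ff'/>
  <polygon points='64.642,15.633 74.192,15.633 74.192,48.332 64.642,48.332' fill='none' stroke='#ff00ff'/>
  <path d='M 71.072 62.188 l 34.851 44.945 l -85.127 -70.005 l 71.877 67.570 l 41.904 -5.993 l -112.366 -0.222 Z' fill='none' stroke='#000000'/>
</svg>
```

; LightBurn 1.6.03
; GRBL device profile, absolute coords
G21
G90
G0 X32.291 Y34.049
M4 S843
G1 X36.341 Y41.183 F1333
G1 X43.475 Y37.133 F1333
G1 X39.425 Y29.999 F1333
G1 X32.291 Y34.049 F1333
M5
G0 X121.338 Y9.527
M4 S666
G1 X68.765 Y107.718 F2135
M5
G0 X132.321 Y111.085
M4 S843
G1 X88.018 Y62.721 F1333
G1 X18.355 Y47.535 F1333
G1 X117.709 Y150.046 F1333
G1 X132.321 Y111.085 F1333
M5
G0 X64.642 Y153.869
M4 S843
G1 X74.192 Y153.869 F1333
G1 X74.192 Y121.170 F1333
G1 X64.642 Y121.170 F1333
G1 X64.642 Y153.869 F1333
M5
G0 X71.072 Y107.314
M4 S666
G1 X105.923 Y62.369 F2135
G1 X20.796 Y132.374 F2135
G1 X92.673 Y64.804 F2135
G1 X134.577 Y70.797 F2135
G1 X22.211 Y71.019 F2135
G1 X71.072 Y107.314 F2135
M5
G0 X0.000 Y0.000

1 u = 1 mm; y_m = 169.502 − y.

[1] `<path>` regular polygon, #ff00ff→cut S843 F1333: (32.291,34.049) → (36.341,41.183) → (43.475,37.133) → (39.425,29.999) → (32.291,34.049) (closed)

[2] `<line>` line segment, #000000→score S666 F2135: (121.338,9.527) → (68.765,107.718)

[3] `<path>` closed polygon, #ff00ff→cut S843 F1333: (132.321,111.085) → (88.018,62.721) → (18.355,47.535) → (117.709,150.046) → (132.321,111.085) (closed)

[4] `<polygon>` rectangle, #ff00ff→cut S843 F1333: (64.642,153.869) → (74.192,153.869) → (74.192,121.170) → (64.642,121.170) → (64.642,153.869) (closed)

[5] `<path>` closed polygon, #000000→score S666 F2135: (71.072,107.314) → (105.923,62.369) → (20.796,132.374) → (92.673,64.804) → (134.577,70.797) → (22.211,71.019) → (71.072,107.314) (closed)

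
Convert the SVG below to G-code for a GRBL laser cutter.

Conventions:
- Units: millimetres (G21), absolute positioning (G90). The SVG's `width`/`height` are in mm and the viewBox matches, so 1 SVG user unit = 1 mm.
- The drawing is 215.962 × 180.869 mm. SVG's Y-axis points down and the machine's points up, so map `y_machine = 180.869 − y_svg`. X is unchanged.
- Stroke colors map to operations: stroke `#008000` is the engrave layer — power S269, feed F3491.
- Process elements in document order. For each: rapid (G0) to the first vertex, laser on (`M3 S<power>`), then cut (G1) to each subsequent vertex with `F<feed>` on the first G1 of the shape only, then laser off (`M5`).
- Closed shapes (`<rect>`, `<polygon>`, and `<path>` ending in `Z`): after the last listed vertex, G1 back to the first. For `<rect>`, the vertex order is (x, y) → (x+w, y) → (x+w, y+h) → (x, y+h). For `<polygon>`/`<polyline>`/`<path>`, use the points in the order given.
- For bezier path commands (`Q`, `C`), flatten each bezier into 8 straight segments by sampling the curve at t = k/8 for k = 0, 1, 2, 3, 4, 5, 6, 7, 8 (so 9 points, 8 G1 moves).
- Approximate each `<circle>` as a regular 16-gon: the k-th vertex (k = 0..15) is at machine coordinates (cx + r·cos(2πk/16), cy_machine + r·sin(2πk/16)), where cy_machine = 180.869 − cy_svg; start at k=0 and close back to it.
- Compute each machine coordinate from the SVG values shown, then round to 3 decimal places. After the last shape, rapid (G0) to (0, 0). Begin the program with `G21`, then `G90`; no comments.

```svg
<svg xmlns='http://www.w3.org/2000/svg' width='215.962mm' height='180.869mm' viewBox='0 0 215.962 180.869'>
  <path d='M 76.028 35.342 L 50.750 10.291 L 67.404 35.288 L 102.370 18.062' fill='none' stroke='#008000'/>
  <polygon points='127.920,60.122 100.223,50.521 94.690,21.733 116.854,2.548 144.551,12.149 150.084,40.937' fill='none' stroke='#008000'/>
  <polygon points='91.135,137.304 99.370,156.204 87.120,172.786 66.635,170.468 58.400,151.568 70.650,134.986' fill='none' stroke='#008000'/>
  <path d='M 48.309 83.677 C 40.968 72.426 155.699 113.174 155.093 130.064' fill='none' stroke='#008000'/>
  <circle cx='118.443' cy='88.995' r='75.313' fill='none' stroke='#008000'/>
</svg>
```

G21
G90
G0 X76.028 Y145.527
M3 S269
G1 X50.750 Y170.578 F3491
G1 X67.404 Y145.581
G1 X102.370 Y162.807
M5
G0 X127.920 Y120.747
M3 S269
G1 X100.223 Y130.348 F3491
G1 X94.690 Y159.136
G1 X116.854 Y178.321
G1 X144.551 Y168.720
G1 X150.084 Y139.932
G1 X127.920 Y120.747
M5
G0 X91.135 Y43.565
M3 S269
G1 X99.370 Y24.665 F3491
G1 X87.120 Y8.083
G1 X66.635 Y10.401
G1 X58.400 Y29.301
G1 X70.650 Y45.883
G1 X91.135 Y43.565
M5
G0 X48.309 Y97.192
M3 S269
G1 X50.815 Y99.122 F3491
G1 X61.982 Y97.066
G1 X79.030 Y91.913
G1 X99.175 Y84.551
G1 X119.637 Y75.871
G1 X137.631 Y66.761
G1 X150.378 Y58.109
G1 X155.093 Y50.805
M5
G0 X193.756 Y91.874
M3 S269
G1 X188.023 Y120.695 F3491
G1 X171.697 Y145.128
G1 X147.264 Y161.454
G1 X118.443 Y167.187
G1 X89.622 Y161.454
G1 X65.189 Y145.128
G1 X48.863 Y120.695
G1 X43.130 Y91.874
G1 X48.863 Y63.053
G1 X65.189 Y38.620
G1 X89.622 Y22.294
G1 X118.443 Y16.561
G1 X147.264 Y22.294
G1 X171.697 Y38.620
G1 X188.023 Y63.053
G1 X193.756 Y91.874
M5
G0 X0.000 Y0.000

Since the viewBox matches the mm dimensions, user units are millimetres directly. The only transform is the Y-flip y_m = 180.869 − y_svg.

Shape 1 is a open polyline drawn with `<path>`. Its stroke #008000 means engrave at S269, F3491. After flipping Y the toolpath is (76.028,145.527) → (50.750,170.578) → (67.404,145.581) → (102.370,162.807).

Shape 2 is a regular polygon drawn with `<polygon>`. Its stroke #008000 means engrave at S269, F3491. After flipping Y the toolpath is (127.920,120.747) → (100.223,130.348) → (94.690,159.136) → (116.854,178.321) → (144.551,168.720) → (150.084,139.932) → (127.920,120.747), returning to the start.

Shape 3 is a regular polygon drawn with `<polygon>`. Its stroke #008000 means engrave at S269, F3491. After flipping Y the toolpath is (91.135,43.565) → (99.370,24.665) → (87.120,8.083) → (66.635,10.401) → (58.400,29.301) → (70.650,45.883) → (91.135,43.565), returning to the start.

Shape 4 is a cubic bezier drawn with `<path>`. Its stroke #008000 means engrave at S269, F3491. After flipping Y the toolpath is (48.309,97.192) → (50.815,99.122) → (61.982,97.066) → (79.030,91.913) → (99.175,84.551) → (119.637,75.871) → (137.631,66.761) → (150.378,58.109) → (155.093,50.805).

Shape 5 is a circle drawn with `<circle>`. Its stroke #008000 means engrave at S269, F3491. After flipping Y the toolpath is (193.756,91.874) → (188.023,120.695) → (171.697,145.128) → (147.264,161.454) → (118.443,167.187) → (89.622,161.454) → (65.189,145.128) → (48.863,120.695) → (43.130,91.874) → (48.863,63.053) → (65.189,38.620) → (89.622,22.294) → (118.443,16.561) → (147.264,22.294) → (171.697,38.620) → (188.023,63.053) → (193.756,91.874), returning to the start.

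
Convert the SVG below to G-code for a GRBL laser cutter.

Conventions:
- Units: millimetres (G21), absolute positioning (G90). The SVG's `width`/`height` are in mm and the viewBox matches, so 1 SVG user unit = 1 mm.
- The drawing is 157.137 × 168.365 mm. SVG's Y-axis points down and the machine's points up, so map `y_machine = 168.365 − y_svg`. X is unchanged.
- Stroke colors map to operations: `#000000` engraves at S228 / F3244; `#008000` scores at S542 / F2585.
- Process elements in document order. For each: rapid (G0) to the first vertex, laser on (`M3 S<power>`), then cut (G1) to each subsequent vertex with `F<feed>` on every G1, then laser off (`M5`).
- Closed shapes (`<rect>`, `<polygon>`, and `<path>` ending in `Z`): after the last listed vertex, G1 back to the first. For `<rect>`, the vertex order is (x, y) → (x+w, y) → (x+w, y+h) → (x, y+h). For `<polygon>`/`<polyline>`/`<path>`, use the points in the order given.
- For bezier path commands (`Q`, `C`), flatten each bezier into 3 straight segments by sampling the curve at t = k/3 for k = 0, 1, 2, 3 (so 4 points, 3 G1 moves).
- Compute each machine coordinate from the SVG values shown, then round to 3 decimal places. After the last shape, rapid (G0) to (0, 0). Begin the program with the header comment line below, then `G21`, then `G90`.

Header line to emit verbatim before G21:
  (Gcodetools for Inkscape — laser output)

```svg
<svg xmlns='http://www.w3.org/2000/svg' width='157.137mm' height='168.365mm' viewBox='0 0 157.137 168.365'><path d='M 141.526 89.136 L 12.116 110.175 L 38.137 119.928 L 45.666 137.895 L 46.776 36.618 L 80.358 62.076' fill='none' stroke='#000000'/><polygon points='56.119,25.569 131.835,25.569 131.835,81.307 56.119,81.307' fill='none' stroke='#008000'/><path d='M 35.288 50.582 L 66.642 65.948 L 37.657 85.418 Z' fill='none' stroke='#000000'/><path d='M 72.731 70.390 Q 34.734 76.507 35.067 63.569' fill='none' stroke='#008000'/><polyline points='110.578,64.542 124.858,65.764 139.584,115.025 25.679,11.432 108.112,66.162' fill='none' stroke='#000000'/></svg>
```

(Gcodetools for Inkscape — laser output)
G21
G90
G0 X141.526 Y79.229
M3 S228
G1 X12.116 Y58.190 F3244
G1 X38.137 Y48.437 F3244
G1 X45.666 Y30.470 F3244
G1 X46.776 Y131.747 F3244
G1 X80.358 Y106.289 F3244
M5
G0 X56.119 Y142.796
M3 S542
G1 X131.835 Y142.796 F2585
G1 X131.835 Y87.058 F2585
G1 X56.119 Y87.058 F2585
G1 X56.119 Y142.796 F2585
M5
G0 X35.288 Y117.783
M3 S228
G1 X66.642 Y102.417 F3244
G1 X37.657 Y82.947 F3244
G1 X35.288 Y117.783 F3244
M5
G0 X72.731 Y97.975
M3 S542
G1 X51.659 Y96.014 F2585
G1 X39.104 Y98.288 F2585
G1 X35.067 Y104.796 F2585
M5
G0 X110.578 Y103.823
M3 S228
G1 X124.858 Y102.601 F3244
G1 X139.584 Y53.340 F3244
G1 X25.679 Y156.933 F3244
G1 X108.112 Y102.203 F3244
M5
G0 X0.000 Y0.000

1 u = 1 mm; y_m = 168.365 − y.

[1] `<path>` open polyline, #000000→engrave S228 F3244: (141.526,79.229) → (12.116,58.190) → (38.137,48.437) → (45.666,30.470) → (46.776,131.747) → (80.358,106.289)

[2] `<polygon>` rectangle, #008000→score S542 F2585: (56.119,142.796) → (131.835,142.796) → (131.835,87.058) → (56.119,87.058) → (56.119,142.796) (closed)

[3] `<path>` regular polygon, #000000→engrave S228 F3244: (35.288,117.783) → (66.642,102.417) → (37.657,82.947) → (35.288,117.783) (closed)

[4] `<path>` quadratic bezier, #008000→score S542 F2585: (72.731,97.975) → (51.659,96.014) → (39.104,98.288) → (35.067,104.796)

[5] `<polyline>` open polyline, #000000→engrave S228 F3244: (110.578,103.823) → (124.858,102.601) → (139.584,53.340) → (25.679,156.933) → (108.112,102.203)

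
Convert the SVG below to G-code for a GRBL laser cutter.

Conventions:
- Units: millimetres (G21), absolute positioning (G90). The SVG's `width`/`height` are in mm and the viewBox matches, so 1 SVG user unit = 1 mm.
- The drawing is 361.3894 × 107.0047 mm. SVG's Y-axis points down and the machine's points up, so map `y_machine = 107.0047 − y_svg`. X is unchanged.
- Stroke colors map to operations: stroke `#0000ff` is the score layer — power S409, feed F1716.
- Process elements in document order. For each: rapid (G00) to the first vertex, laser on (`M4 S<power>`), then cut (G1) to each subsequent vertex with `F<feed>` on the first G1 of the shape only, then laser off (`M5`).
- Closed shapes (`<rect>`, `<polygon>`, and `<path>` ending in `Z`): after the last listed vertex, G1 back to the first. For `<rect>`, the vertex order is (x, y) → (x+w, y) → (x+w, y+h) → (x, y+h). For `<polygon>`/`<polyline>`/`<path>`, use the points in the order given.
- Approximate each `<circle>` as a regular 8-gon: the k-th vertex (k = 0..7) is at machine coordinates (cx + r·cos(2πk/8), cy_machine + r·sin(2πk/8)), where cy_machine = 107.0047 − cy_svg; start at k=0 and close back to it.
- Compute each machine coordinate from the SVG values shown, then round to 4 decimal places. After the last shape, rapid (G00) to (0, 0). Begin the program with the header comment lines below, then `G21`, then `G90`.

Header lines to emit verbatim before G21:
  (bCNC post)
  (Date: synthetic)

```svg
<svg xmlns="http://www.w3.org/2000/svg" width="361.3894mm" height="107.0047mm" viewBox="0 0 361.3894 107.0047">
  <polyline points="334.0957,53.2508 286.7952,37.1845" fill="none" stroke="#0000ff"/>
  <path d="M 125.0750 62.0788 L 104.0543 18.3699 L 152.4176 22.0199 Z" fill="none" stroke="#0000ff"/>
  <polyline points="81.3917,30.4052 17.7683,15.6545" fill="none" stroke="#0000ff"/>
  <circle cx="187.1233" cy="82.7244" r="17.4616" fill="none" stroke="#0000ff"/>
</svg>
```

(bCNC post)
(Date: synthetic)
G21
G90
G00 X334.0957 Y53.7539
M4 S409
G1 X286.7952 Y69.8202 F1716
M5
G00 X125.0750 Y44.9259
M4 S409
G1 X104.0543 Y88.6348 F1716
G1 X152.4176 Y84.9848
G1 X125.0750 Y44.9259
M5
G00 X81.3917 Y76.5995
M4 S409
G1 X17.7683 Y91.3502 F1716
M5
G00 X204.5849 Y24.2803
M4 S409
G1 X199.4705 Y36.6275 F1716
G1 X187.1233 Y41.7419
G1 X174.7761 Y36.6275
G1 X169.6617 Y24.2803
G1 X174.7761 Y11.9331
G1 X187.1233 Y6.8187
G1 X199.4705 Y11.9331
G1 X204.5849 Y24.2803
M5
G00 X0.0000 Y0.0000

1 u = 1 mm; y_m = 107.0047 − y.

[1] `<polyline>` line segment, #0000ff→score S409 F1716: (334.0957,53.7539) → (286.7952,69.8202)

[2] `<path>` regular polygon, #0000ff→score S409 F1716: (125.0750,44.9259) → (104.0543,88.6348) → (152.4176,84.9848) → (125.0750,44.9259) (closed)

[3] `<polyline>` line segment, #0000ff→score S409 F1716: (81.3917,76.5995) → (17.7683,91.3502)

[4] `<circle>` circle, #0000ff→score S409 F1716: (204.5849,24.2803) → (199.4705,36.6275) → (187.1233,41.7419) → (174.7761,36.6275) → (169.6617,24.2803) → (174.7761,11.9331) → (187.1233,6.8187) → (199.4705,11.9331) → (204.5849,24.2803) (closed)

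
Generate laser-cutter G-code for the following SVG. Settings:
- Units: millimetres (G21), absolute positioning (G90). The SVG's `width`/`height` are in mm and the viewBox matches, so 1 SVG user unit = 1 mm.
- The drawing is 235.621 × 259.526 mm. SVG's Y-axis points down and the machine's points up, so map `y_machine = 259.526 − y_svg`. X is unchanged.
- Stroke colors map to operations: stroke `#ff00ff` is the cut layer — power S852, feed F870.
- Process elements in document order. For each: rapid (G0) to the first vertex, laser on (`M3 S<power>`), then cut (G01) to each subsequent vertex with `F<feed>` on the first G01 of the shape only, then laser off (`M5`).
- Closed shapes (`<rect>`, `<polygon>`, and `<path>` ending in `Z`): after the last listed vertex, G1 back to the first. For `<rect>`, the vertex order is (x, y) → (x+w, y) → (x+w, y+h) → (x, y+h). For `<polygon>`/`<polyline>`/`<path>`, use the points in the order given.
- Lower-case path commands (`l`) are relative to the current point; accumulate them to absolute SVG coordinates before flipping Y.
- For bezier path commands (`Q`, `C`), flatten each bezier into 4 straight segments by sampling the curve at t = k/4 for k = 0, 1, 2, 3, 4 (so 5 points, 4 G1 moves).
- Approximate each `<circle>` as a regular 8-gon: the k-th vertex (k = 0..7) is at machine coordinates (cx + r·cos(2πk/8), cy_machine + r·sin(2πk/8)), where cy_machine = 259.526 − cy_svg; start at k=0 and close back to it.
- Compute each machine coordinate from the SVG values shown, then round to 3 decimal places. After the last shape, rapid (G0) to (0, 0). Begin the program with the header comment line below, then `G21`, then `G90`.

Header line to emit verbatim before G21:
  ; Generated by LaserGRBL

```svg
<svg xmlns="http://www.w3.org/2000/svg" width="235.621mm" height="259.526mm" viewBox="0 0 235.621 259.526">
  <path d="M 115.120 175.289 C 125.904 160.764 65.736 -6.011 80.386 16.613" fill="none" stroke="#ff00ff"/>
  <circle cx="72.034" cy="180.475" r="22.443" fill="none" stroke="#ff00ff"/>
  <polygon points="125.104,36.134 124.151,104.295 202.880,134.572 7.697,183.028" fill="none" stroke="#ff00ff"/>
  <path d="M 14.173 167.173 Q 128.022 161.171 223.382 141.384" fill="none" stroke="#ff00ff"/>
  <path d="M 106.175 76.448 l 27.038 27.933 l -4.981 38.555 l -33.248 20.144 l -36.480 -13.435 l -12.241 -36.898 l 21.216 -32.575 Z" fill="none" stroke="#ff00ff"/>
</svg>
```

viewBox `0 0 235.621 259.526` with mm width/height → 1 unit = 1 mm. Flip: y_m = 259.526 − y_svg.

**Shape 1** — `<path>` cubic bezier, stroke `#ff00ff` → cut (S852, F870). Control points (SVG): P0=(115.120,175.289), P1=(125.904,160.764), P2=(65.736,-6.011), P3=(80.386,16.613); sampled at t=k/4. Machine vertices: (115.120,84.237) → (112.182,118.339) → (96.303,177.506) → (81.149,229.707) → (80.386,242.913). Open path.

**Shape 2** — `<circle>` circle, stroke `#ff00ff` → cut (S852, F870). Machine vertices: (94.477,79.051) → (87.904,94.921) → (72.034,101.494) → (56.164,94.921) → (49.591,79.051) → (56.164,63.181) → (72.034,56.608) → (87.904,63.181) → (94.477,79.051). Closed: final G1 returns to the first vertex.

**Shape 3** — `<polygon>` closed polygon, stroke `#ff00ff` → cut (S852, F870). Machine vertices: (125.104,223.392) → (124.151,155.231) → (202.880,124.954) → (7.697,76.498) → (125.104,223.392). Closed: final G1 returns to the first vertex.

**Shape 4** — `<path>` quadratic bezier, stroke `#ff00ff` → cut (S852, F870). Control points (SVG): P0=(14.173,167.173), P1=(128.022,161.171), P2=(223.382,141.384); sampled at t=k/4. Machine vertices: (14.173,92.353) → (69.942,96.216) → (123.400,101.801) → (174.546,109.110) → (223.382,118.142). Open path.

**Shape 5** — `<path>` regular polygon, stroke `#ff00ff` → cut (S852, F870). Machine vertices: (106.175,183.078) → (133.213,155.145) → (128.232,116.590) → (94.984,96.446) → (58.504,109.881) → (46.263,146.779) → (67.479,179.354) → (106.175,183.078). Closed: final G1 returns to the first vertex.

; Generated by LaserGRBL
G21
G90
G0 X115.120 Y84.237
M3 S852
G01 X112.182 Y118.339 F870
G01 X96.303 Y177.506
G01 X81.149 Y229.707
G01 X80.386 Y242.913
M5
G0 X94.477 Y79.051
M3 S852
G01 X87.904 Y94.921 F870
G01 X72.034 Y101.494
G01 X56.164 Y94.921
G01 X49.591 Y79.051
G01 X56.164 Y63.181
G01 X72.034 Y56.608
G01 X87.904 Y63.181
G01 X94.477 Y79.051
M5
G0 X125.104 Y223.392
M3 S852
G01 X124.151 Y155.231 F870
G01 X202.880 Y124.954
G01 X7.697 Y76.498
G01 X125.104 Y223.392
M5
G0 X14.173 Y92.353
M3 S852
G01 X69.942 Y96.216 F870
G01 X123.400 Y101.801
G01 X174.546 Y109.110
G01 X223.382 Y118.142
M5
G0 X106.175 Y183.078
M3 S852
G01 X133.213 Y155.145 F870
G01 X128.232 Y116.590
G01 X94.984 Y96.446
G01 X58.504 Y109.881
G01 X46.263 Y146.779
G01 X67.479 Y179.354
G01 X106.175 Y183.078
M5
G0 X0.000 Y0.000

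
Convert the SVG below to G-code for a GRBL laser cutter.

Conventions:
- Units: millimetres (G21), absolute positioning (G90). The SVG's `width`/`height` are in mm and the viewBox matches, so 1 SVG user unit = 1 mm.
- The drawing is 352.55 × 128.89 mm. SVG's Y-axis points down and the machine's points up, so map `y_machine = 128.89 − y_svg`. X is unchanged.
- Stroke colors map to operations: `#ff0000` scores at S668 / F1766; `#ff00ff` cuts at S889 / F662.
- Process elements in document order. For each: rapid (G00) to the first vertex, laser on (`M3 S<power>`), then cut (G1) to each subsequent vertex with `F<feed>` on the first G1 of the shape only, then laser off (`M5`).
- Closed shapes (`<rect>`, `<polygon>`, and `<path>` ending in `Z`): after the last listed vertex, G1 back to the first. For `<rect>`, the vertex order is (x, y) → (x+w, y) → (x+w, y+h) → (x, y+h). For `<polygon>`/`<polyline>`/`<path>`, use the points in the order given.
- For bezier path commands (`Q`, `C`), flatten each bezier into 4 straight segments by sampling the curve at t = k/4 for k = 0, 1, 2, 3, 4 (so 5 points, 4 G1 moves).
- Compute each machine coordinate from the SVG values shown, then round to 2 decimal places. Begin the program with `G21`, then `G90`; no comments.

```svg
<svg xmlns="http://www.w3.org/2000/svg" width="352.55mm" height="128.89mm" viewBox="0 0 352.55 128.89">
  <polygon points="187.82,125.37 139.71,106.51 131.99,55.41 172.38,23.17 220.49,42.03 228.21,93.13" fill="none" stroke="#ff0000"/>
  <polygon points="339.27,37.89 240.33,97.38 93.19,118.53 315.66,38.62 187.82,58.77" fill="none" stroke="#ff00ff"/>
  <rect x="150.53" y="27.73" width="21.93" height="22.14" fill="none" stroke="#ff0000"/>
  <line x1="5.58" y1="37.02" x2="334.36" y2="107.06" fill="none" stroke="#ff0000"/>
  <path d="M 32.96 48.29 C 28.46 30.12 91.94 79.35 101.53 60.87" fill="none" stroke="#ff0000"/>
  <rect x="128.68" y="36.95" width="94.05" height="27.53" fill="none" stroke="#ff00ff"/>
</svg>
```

G21
G90
G00 X187.82 Y3.52
M3 S668
G1 X139.71 Y22.38 F1766
G1 X131.99 Y73.48
G1 X172.38 Y105.72
G1 X220.49 Y86.86
G1 X228.21 Y35.76
G1 X187.82 Y3.52
M5
G00 X339.27 Y91.00
M3 S889
G1 X240.33 Y31.51 F662
G1 X93.19 Y10.36
G1 X315.66 Y90.27
G1 X187.82 Y70.12
G1 X339.27 Y91.00
M5
G00 X150.53 Y101.16
M3 S668
G1 X172.46 Y101.16 F1766
G1 X172.46 Y79.02
G1 X150.53 Y79.02
G1 X150.53 Y101.16
M5
G00 X5.58 Y91.87
M3 S668
G1 X334.36 Y21.83 F1766
M5
G00 X32.96 Y80.60
M3 S668
G1 X40.43 Y83.70 F1766
G1 X61.96 Y74.19
G1 X86.14 Y64.74
G1 X101.53 Y68.02
M5
G00 X128.68 Y91.94
M3 S889
G1 X222.73 Y91.94 F662
G1 X222.73 Y64.41
G1 X128.68 Y64.41
G1 X128.68 Y91.94
M5

viewBox `0 0 352.55 128.89` with mm width/height → 1 unit = 1 mm. Flip: y_m = 128.89 − y_svg.

**Shape 1** — `<polygon>` regular polygon, stroke `#ff0000` → score (S668, F1766). Machine vertices: (187.82,3.52) → (139.71,22.38) → (131.99,73.48) → (172.38,105.72) → (220.49,86.86) → (228.21,35.76) → (187.82,3.52). Closed: final G1 returns to the first vertex.

**Shape 2** — `<polygon>` closed polygon, stroke `#ff00ff` → cut (S889, F662). Machine vertices: (339.27,91.00) → (240.33,31.51) → (93.19,10.36) → (315.66,90.27) → (187.82,70.12) → (339.27,91.00). Closed: final G1 returns to the first vertex.

**Shape 3** — `<rect>` rectangle, stroke `#ff0000` → score (S668, F1766). Machine vertices: (150.53,101.16) → (172.46,101.16) → (172.46,79.02) → (150.53,79.02) → (150.53,101.16). Closed: final G1 returns to the first vertex.

**Shape 4** — `<line>` line segment, stroke `#ff0000` → score (S668, F1766). Machine vertices: (5.58,91.87) → (334.36,21.83). Open path.

**Shape 5** — `<path>` cubic bezier, stroke `#ff0000` → score (S668, F1766). Control points (SVG): P0=(32.96,48.29), P1=(28.46,30.12), P2=(91.94,79.35), P3=(101.53,60.87); sampled at t=k/4. Machine vertices: (32.96,80.60) → (40.43,83.70) → (61.96,74.19) → (86.14,64.74) → (101.53,68.02). Open path.

**Shape 6** — `<rect>` rectangle, stroke `#ff00ff` → cut (S889, F662). Machine vertices: (128.68,91.94) → (222.73,91.94) → (222.73,64.41) → (128.68,64.41) → (128.68,91.94). Closed: final G1 returns to the first vertex.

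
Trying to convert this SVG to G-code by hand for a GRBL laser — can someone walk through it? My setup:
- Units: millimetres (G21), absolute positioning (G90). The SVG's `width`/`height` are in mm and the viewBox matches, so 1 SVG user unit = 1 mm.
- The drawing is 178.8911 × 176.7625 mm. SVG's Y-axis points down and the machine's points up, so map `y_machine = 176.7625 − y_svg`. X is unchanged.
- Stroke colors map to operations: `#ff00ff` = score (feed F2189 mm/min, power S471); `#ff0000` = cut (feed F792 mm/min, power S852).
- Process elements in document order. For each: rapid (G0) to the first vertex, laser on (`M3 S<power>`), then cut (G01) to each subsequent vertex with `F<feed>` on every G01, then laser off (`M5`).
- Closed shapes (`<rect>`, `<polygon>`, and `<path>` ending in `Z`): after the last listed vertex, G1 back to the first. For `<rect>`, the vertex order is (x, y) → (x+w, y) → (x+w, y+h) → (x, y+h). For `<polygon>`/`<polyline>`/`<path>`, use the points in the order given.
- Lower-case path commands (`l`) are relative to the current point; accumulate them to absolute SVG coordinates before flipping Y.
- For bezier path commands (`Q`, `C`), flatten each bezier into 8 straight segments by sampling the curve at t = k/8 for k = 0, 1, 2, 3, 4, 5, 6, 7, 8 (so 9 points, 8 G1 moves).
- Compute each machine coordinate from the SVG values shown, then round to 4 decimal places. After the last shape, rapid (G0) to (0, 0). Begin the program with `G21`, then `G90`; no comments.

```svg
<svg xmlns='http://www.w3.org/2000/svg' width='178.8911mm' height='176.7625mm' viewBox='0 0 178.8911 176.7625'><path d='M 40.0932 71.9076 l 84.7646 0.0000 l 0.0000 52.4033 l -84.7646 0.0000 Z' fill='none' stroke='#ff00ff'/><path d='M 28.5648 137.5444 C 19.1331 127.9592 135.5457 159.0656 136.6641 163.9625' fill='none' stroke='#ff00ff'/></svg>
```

G21
G90
G0 X40.0932 Y104.8549
M3 S471
G01 X124.8578 Y104.8549 F2189
G01 X124.8578 Y52.4516 F2189
G01 X40.0932 Y52.4516 F2189
G01 X40.0932 Y104.8549 F2189
M5
G0 X28.5648 Y39.2181
M3 S471
G01 X30.4559 Y41.0358 F2189
G01 X41.3190 Y39.8227 F2189
G01 X58.3284 Y36.3627 F2189
G01 X78.6582 Y31.4398 F2189
G01 X99.4824 Y25.8382 F2189
G01 X117.9754 Y20.3416 F2189
G01 X131.3113 Y15.7342 F2189
G01 X136.6641 Y12.8000 F2189
M5
G0 X0.0000 Y0.0000

Since the viewBox matches the mm dimensions, user units are millimetres directly. The only transform is the Y-flip y_m = 176.7625 − y_svg.

Shape 1 is a rectangle drawn with `<path>`. Its stroke #ff00ff means score at S471, F2189. After flipping Y the toolpath is (40.0932,104.8549) → (124.8578,104.8549) → (124.8578,52.4516) → (40.0932,52.4516) → (40.0932,104.8549), returning to the start.

Shape 2 is a cubic bezier drawn with `<path>`. Its stroke #ff00ff means score at S471, F2189. After flipping Y the toolpath is (28.5648,39.2181) → (30.4559,41.0358) → (41.3190,39.8227) → (58.3284,36.3627) → (78.6582,31.4398) → (99.4824,25.8382) → (117.9754,20.3416) → (131.3113,15.7342) → (136.6641,12.8000).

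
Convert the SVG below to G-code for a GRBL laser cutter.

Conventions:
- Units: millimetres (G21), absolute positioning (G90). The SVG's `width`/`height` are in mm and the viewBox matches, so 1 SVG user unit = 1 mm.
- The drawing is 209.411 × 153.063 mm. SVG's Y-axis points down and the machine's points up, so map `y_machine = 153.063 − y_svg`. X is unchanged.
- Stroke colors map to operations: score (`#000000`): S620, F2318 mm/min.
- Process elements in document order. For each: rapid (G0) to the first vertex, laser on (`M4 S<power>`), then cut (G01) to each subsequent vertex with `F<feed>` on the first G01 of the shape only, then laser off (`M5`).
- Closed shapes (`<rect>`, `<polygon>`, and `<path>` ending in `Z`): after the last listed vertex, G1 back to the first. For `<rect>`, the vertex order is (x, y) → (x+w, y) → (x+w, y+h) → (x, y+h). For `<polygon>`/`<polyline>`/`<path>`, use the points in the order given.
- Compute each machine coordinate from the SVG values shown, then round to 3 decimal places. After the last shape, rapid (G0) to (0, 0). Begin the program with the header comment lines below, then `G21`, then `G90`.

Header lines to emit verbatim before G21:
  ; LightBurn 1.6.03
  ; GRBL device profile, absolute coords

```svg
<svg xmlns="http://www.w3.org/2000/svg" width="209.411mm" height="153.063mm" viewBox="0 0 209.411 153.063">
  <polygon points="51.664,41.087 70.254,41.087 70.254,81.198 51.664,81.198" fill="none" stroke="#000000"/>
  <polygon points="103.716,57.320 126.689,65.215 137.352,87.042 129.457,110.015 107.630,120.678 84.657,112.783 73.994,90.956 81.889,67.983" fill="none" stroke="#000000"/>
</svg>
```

viewBox `0 0 209.411 153.063` with mm width/height → 1 unit = 1 mm. Flip: y_m = 153.063 − y_svg.

**Shape 1** — `<polygon>` rectangle, stroke `#000000` → score (S620, F2318). Machine vertices: (51.664,111.976) → (70.254,111.976) → (70.254,71.865) → (51.664,71.865) → (51.664,111.976). Closed: final G1 returns to the first vertex.

**Shape 2** — `<polygon>` regular polygon, stroke `#000000` → score (S620, F2318). Machine vertices: (103.716,95.743) → (126.689,87.848) → (137.352,66.021) → (129.457,43.048) → (107.630,32.385) → (84.657,40.280) → (73.994,62.107) → (81.889,85.080) → (103.716,95.743). Closed: final G1 returns to the first vertex.

; LightBurn 1.6.03
; GRBL device profile, absolute coords
G21
G90
G0 X51.664 Y111.976
M4 S620
G01 X70.254 Y111.976 F2318
G01 X70.254 Y71.865
G01 X51.664 Y71.865
G01 X51.664 Y111.976
M5
G0 X103.716 Y95.743
M4 S620
G01 X126.689 Y87.848 F2318
G01 X137.352 Y66.021
G01 X129.457 Y43.048
G01 X107.630 Y32.385
G01 X84.657 Y40.280
G01 X73.994 Y62.107
G01 X81.889 Y85.080
G01 X103.716 Y95.743
M5
G0 X0.000 Y0.000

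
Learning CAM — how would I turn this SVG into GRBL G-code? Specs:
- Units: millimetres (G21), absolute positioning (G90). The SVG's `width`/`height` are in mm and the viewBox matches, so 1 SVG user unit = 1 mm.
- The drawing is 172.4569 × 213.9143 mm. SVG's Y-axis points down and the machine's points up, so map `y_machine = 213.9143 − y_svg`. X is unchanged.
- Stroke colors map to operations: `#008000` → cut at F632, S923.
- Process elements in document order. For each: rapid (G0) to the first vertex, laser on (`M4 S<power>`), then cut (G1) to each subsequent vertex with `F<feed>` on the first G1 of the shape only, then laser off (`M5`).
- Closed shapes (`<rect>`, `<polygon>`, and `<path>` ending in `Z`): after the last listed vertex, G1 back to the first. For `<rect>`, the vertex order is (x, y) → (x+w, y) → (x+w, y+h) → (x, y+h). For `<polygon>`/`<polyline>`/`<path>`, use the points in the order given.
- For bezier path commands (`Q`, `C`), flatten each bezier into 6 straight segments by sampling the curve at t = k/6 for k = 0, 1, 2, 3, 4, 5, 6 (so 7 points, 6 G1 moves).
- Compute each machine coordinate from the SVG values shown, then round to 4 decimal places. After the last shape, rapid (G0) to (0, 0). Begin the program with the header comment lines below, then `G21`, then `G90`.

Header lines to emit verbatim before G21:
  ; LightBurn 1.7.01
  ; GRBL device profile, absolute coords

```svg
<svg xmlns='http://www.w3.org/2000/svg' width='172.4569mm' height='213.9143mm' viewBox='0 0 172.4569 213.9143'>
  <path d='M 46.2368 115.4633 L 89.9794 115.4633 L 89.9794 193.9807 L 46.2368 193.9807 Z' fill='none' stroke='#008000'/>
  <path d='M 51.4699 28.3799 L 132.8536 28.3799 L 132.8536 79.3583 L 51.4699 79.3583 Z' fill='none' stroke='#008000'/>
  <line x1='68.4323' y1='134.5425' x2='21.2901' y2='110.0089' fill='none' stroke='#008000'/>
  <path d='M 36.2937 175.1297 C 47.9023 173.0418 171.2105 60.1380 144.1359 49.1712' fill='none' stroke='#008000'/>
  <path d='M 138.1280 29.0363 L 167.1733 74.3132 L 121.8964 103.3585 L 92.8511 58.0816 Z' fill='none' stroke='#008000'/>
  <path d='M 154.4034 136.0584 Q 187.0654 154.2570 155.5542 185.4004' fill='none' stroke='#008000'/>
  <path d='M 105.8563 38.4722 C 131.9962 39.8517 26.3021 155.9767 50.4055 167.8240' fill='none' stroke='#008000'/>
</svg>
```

Since the viewBox matches the mm dimensions, user units are millimetres directly. The only transform is the Y-flip y_m = 213.9143 − y_svg.

Shape 1 is a rectangle drawn with `<path>`. Its stroke #008000 means cut at S923, F632. After flipping Y the toolpath is (46.2368,98.4510) → (89.9794,98.4510) → (89.9794,19.9336) → (46.2368,19.9336) → (46.2368,98.4510), returning to the start.

Shape 2 is a rectangle drawn with `<path>`. Its stroke #008000 means cut at S923, F632. After flipping Y the toolpath is (51.4699,185.5344) → (132.8536,185.5344) → (132.8536,134.5560) → (51.4699,134.5560) → (51.4699,185.5344), returning to the start.

Shape 3 is a line segment drawn with `<line>`. Its stroke #008000 means cut at S923, F632. After flipping Y the toolpath is (68.4323,79.3718) → (21.2901,103.9054).

Shape 4 is a cubic bezier drawn with `<path>`. Its stroke #008000 means cut at S923, F632. After flipping Y the toolpath is (36.2937,38.7846) → (50.1930,48.0782) → (75.4287,69.9314) → (104.7210,98.4343) → (130.7897,127.6770) → (146.3546,151.7499) → (144.1359,164.7431).

Shape 5 is a regular polygon drawn with `<path>`. Its stroke #008000 means cut at S923, F632. After flipping Y the toolpath is (138.1280,184.8780) → (167.1733,139.6011) → (121.8964,110.5558) → (92.8511,155.8327) → (138.1280,184.8780), returning to the start.

Shape 6 is a quadratic bezier drawn with `<path>`. Its stroke #008000 means cut at S923, F632. After flipping Y the toolpath is (154.4034,77.8559) → (163.5081,71.4301) → (169.0477,64.2852) → (171.0221,56.4211) → (169.4313,47.8379) → (164.2753,38.5355) → (155.5542,28.5139).

Shape 7 is a cubic bezier drawn with `<path>`. Its stroke #008000 means cut at S923, F632. After flipping Y the toolpath is (105.8563,175.4421) → (109.1513,166.2042) → (97.7416,143.9261) → (78.8946,114.6916) → (59.8779,84.5849) → (47.9590,59.6898) → (50.4055,46.0903).

; LightBurn 1.7.01
; GRBL device profile, absolute coords
G21
G90
G0 X46.2368 Y98.4510
M4 S923
G1 X89.9794 Y98.4510 F632
G1 X89.9794 Y19.9336
G1 X46.2368 Y19.9336
G1 X46.2368 Y98.4510
M5
G0 X51.4699 Y185.5344
M4 S923
G1 X132.8536 Y185.5344 F632
G1 X132.8536 Y134.5560
G1 X51.4699 Y134.5560
G1 X51.4699 Y185.5344
M5
G0 X68.4323 Y79.3718
M4 S923
G1 X21.2901 Y103.9054 F632
M5
G0 X36.2937 Y38.7846
M4 S923
G1 X50.1930 Y48.0782 F632
G1 X75.4287 Y69.9314
G1 X104.7210 Y98.4343
G1 X130.7897 Y127.6770
G1 X146.3546 Y151.7499
G1 X144.1359 Y164.7431
M5
G0 X138.1280 Y184.8780
M4 S923
G1 X167.1733 Y139.6011 F632
G1 X121.8964 Y110.5558
G1 X92.8511 Y155.8327
G1 X138.1280 Y184.8780
M5
G0 X154.4034 Y77.8559
M4 S923
G1 X163.5081 Y71.4301 F632
G1 X169.0477 Y64.2852
G1 X171.0221 Y56.4211
G1 X169.4313 Y47.8379
G1 X164.2753 Y38.5355
G1 X155.5542 Y28.5139
M5
G0 X105.8563 Y175.4421
M4 S923
G1 X109.1513 Y166.2042 F632
G1 X97.7416 Y143.9261
G1 X78.8946 Y114.6916
G1 X59.8779 Y84.5849
G1 X47.9590 Y59.6898
G1 X50.4055 Y46.0903
M5
G0 X0.0000 Y0.0000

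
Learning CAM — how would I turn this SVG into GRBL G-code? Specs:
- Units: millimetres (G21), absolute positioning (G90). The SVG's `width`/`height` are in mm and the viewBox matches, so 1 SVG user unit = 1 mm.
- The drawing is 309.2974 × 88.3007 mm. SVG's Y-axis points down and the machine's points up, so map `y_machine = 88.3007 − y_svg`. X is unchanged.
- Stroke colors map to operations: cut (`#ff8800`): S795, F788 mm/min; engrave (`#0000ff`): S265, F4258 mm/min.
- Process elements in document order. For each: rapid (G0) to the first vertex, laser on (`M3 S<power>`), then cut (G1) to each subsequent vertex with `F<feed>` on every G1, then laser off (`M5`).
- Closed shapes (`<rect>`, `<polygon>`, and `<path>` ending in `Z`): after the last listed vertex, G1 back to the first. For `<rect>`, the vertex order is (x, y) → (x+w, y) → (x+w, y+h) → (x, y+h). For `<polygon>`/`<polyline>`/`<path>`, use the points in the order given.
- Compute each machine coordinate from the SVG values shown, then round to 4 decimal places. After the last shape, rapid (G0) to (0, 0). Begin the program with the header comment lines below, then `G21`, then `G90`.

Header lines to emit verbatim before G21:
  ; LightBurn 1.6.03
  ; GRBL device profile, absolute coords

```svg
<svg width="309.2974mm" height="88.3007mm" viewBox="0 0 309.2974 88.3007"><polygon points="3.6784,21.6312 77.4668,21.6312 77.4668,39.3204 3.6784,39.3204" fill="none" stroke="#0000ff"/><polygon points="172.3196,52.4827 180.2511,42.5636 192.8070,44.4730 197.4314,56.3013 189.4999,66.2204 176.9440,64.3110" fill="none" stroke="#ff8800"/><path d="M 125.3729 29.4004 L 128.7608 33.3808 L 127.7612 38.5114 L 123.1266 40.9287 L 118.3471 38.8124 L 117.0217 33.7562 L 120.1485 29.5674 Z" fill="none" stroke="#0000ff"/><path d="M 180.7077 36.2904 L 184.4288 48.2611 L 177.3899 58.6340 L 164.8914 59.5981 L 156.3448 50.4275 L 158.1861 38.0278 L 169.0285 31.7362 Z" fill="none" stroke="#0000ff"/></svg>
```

Since the viewBox matches the mm dimensions, user units are millimetres directly. The only transform is the Y-flip y_m = 88.3007 − y_svg.

Shape 1 is a rectangle drawn with `<polygon>`. Its stroke #0000ff means engrave at S265, F4258. After flipping Y the toolpath is (3.6784,66.6695) → (77.4668,66.6695) → (77.4668,48.9803) → (3.6784,48.9803) → (3.6784,66.6695), returning to the start.

Shape 2 is a regular polygon drawn with `<polygon>`. Its stroke #ff8800 means cut at S795, F788. After flipping Y the toolpath is (172.3196,35.8180) → (180.2511,45.7371) → (192.8070,43.8277) → (197.4314,31.9994) → (189.4999,22.0803) → (176.9440,23.9897) → (172.3196,35.8180), returning to the start.

Shape 3 is a regular polygon drawn with `<path>`. Its stroke #0000ff means engrave at S265, F4258. After flipping Y the toolpath is (125.3729,58.9003) → (128.7608,54.9199) → (127.7612,49.7893) → (123.1266,47.3720) → (118.3471,49.4883) → (117.0217,54.5445) → (120.1485,58.7333) → (125.3729,58.9003), returning to the start.

Shape 4 is a regular polygon drawn with `<path>`. Its stroke #0000ff means engrave at S265, F4258. After flipping Y the toolpath is (180.7077,52.0103) → (184.4288,40.0396) → (177.3899,29.6667) → (164.8914,28.7026) → (156.3448,37.8732) → (158.1861,50.2729) → (169.0285,56.5645) → (180.7077,52.0103), returning to the start.

; LightBurn 1.6.03
; GRBL device profile, absolute coords
G21
G90
G0 X3.6784 Y66.6695
M3 S265
G1 X77.4668 Y66.6695 F4258
G1 X77.4668 Y48.9803 F4258
G1 X3.6784 Y48.9803 F4258
G1 X3.6784 Y66.6695 F4258
M5
G0 X172.3196 Y35.8180
M3 S795
G1 X180.2511 Y45.7371 F788
G1 X192.8070 Y43.8277 F788
G1 X197.4314 Y31.9994 F788
G1 X189.4999 Y22.0803 F788
G1 X176.9440 Y23.9897 F788
G1 X172.3196 Y35.8180 F788
M5
G0 X125.3729 Y58.9003
M3 S265
G1 X128.7608 Y54.9199 F4258
G1 X127.7612 Y49.7893 F4258
G1 X123.1266 Y47.3720 F4258
G1 X118.3471 Y49.4883 F4258
G1 X117.0217 Y54.5445 F4258
G1 X120.1485 Y58.7333 F4258
G1 X125.3729 Y58.9003 F4258
M5
G0 X180.7077 Y52.0103
M3 S265
G1 X184.4288 Y40.0396 F4258
G1 X177.3899 Y29.6667 F4258
G1 X164.8914 Y28.7026 F4258
G1 X156.3448 Y37.8732 F4258
G1 X158.1861 Y50.2729 F4258
G1 X169.0285 Y56.5645 F4258
G1 X180.7077 Y52.0103 F4258
M5
G0 X0.0000 Y0.0000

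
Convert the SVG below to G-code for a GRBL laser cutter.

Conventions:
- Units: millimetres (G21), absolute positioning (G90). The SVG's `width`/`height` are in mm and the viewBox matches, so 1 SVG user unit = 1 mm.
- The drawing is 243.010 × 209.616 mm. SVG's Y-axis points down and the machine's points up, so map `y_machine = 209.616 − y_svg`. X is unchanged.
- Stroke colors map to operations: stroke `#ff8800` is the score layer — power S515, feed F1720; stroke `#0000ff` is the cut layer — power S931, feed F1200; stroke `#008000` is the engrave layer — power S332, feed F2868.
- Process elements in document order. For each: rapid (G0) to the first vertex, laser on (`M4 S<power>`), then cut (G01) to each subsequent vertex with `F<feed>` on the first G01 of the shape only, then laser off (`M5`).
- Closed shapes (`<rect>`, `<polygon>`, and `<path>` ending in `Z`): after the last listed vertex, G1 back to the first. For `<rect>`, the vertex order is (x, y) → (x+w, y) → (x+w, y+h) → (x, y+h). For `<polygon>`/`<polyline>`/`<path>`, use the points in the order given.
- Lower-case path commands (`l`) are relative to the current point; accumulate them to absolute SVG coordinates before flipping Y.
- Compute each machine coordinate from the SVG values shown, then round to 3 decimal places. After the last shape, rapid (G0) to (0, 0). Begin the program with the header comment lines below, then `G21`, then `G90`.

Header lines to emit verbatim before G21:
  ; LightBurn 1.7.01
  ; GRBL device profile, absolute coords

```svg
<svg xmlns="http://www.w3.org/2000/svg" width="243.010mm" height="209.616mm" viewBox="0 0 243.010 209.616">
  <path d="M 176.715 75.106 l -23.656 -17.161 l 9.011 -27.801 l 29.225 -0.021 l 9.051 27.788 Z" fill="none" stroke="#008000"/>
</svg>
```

1 u = 1 mm; y_m = 209.616 − y.

[1] `<path>` regular polygon, #008000→engrave S332 F2868: (176.715,134.510) → (153.059,151.671) → (162.070,179.472) → (191.295,179.493) → (200.346,151.705) → (176.715,134.510) (closed)

; LightBurn 1.7.01
; GRBL device profile, absolute coords
G21
G90
G0 X176.715 Y134.510
M4 S332
G01 X153.059 Y151.671 F2868
G01 X162.070 Y179.472
G01 X191.295 Y179.493
G01 X200.346 Y151.705
G01 X176.715 Y134.510
M5
G0 X0.000 Y0.000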